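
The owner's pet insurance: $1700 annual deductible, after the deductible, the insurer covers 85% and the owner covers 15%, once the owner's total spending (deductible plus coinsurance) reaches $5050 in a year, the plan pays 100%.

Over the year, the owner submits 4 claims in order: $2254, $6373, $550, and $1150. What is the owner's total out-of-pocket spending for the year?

#1 ($2254): $1700 to deductible, leaving $554; coinsurance $554 × 15% = $83.10. Cost to owner: $1783.10. OOP to date $1783.10.
#2 ($6373): deductible met; 15% of $6373 = $955.95. Cost to owner: $955.95. OOP to date $2739.05.
#3 ($550): deductible met; 15% of $550 = $82.50. Owner owes $82.50 (running OOP $2821.55).
#4 ($1150): deductible already satisfied, so owner's share is 15% × $1150 = $172.50. Cost to owner: $172.50. OOP to date $2994.05.
Summing the owner's payments: $1783.10 + $955.95 + $82.50 + $172.50 = $2994.05.

$2994.05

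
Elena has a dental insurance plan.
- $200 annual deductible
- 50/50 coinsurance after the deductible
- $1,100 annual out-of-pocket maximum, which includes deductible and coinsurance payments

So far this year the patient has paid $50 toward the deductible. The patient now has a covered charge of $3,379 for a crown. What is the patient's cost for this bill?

$50 of the $200 deductible is already met, leaving $150.
The remaining $3,229 (= $3,379 − $150) moves to coinsurance.
Coinsurance: $3,229 × 50% = $1,614.50.
Patient responsibility before any cap: $150 + $1,614.50 = $1,764.50.
Adding $1,764.50 to the $50 already spent would give $1,814.50, which exceeds the $1,100 cap; the patient pays just $1,100 − $50 = $1,050.

$1,050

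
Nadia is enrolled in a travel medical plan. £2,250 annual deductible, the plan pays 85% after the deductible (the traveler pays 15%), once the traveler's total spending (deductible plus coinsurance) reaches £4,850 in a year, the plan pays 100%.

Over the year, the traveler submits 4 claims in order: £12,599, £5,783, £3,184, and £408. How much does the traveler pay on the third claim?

£180.20

Bill 1, £12,599: deductible takes £2,250, £10,349 remains; coinsurance £10,349 × 15% = £1,552.35. Traveler pays £3,802.35; OOP now £3,802.35.
Bill 2, £5,783: deductible met; 15% of £5,783 = £867.45. Traveler pays £867.45; OOP now £4,669.80.
Bill 3, £3,184: 15% coinsurance on £3,184 = £477.60. Adding that to £4,669.80 gives £5,147.40, past the £4,850 cap; traveler pays only £4,850 − £4,669.80 = £180.20.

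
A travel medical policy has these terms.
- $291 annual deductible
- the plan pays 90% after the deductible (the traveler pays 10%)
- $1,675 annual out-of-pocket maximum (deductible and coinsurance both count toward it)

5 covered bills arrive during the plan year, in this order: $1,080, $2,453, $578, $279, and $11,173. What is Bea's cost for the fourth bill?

Claim 1 — $1,080: deductible takes $291, $789 remains; 10% of $789 = $78.90. Cost to traveler: $369.90. OOP to date $369.90.
Claim 2 — $2,453: deductible met; 10% of $2,453 = $245.30. Traveler owes $245.30 (running OOP $615.20).
Claim 3 — $578: deductible already satisfied, so traveler's share is 10% × $578 = $57.80. Traveler pays $57.80; OOP now $673.
Claim 4 — $279: 10% coinsurance on $279 = $27.90. Cost to traveler: $27.90. OOP to date $700.90.

$27.90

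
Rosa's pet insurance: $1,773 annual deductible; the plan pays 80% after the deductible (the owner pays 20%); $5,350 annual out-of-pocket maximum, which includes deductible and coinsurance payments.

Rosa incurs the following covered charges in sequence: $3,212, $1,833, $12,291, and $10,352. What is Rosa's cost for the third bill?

$2,458.20

Claim 1 ($3,212): $1,773 to deductible, leaving $1,439; coinsurance $1,439 × 20% = $287.80. Owner owes $2,060.80 (running OOP $2,060.80).
Claim 2 ($1,833): deductible already satisfied, so owner's share is 20% × $1,833 = $366.60. Owner pays $366.60; OOP now $2,427.40.
Claim 3 ($12,291): 20% coinsurance on $12,291 = $2,458.20. Owner owes $2,458.20 (running OOP $4,885.60).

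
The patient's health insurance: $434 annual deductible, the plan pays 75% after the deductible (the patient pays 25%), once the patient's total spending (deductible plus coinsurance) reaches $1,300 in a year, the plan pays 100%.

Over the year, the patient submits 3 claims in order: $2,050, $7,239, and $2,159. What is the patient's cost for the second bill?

$462

#1 ($2,050): $434 finishes the deductible; $1,616 goes to coinsurance; coinsurance $1,616 × 25% = $404. Patient pays $838; OOP now $838.
#2 ($7,239): 25% coinsurance on $7,239 = $1,809.75. OOP would hit $2,647.75 > $1,300, so the cap limits the patient to $1,300 − $838 = $462.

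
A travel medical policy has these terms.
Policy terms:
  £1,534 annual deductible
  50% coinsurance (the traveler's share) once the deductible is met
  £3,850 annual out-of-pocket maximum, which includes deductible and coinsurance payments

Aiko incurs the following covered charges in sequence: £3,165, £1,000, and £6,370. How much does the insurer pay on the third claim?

Claim 1 (£3,165): £1,534 to deductible, leaving £1,631; 50% of £1,631 = £815.50. Traveler pays £2,349.50; OOP now £2,349.50. Insurer: £3,165 − £2,349.50 = £815.50.
Claim 2 (£1,000): deductible met; 50% of £1,000 = £500. Traveler owes £500 (running OOP £2,849.50). Plan pays £1,000 − £500 = £500.
Claim 3 (£6,370): deductible met; 50% of £6,370 = £3,185. That would push OOP to £6,034.50, over the £3,850 cap, so traveler pays £3,850 − £2,849.50 = £1,000.50. Insurer: £6,370 − £1,000.50 = £5,369.50.

£5,369.50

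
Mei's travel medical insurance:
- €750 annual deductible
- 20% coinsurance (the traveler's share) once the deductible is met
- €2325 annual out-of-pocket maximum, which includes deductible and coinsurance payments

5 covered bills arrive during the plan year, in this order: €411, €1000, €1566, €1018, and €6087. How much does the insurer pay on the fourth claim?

€814.40

#1 (€411): all of it applies to the deductible. Cost to traveler: €411. OOP to date €411. Plan pays €411 − €411 = €0.
#2 (€1000): deductible takes €339, €661 remains; traveler's 20% is €132.20. Traveler pays €471.20; OOP now €882.20. Plan pays €1000 − €471.20 = €528.80.
#3 (€1566): 20% coinsurance on €1566 = €313.20. Traveler owes €313.20 (running OOP €1195.40). Plan pays €1566 − €313.20 = €1252.80.
#4 (€1018): deductible met; 20% of €1018 = €203.60. Cost to traveler: €203.60. OOP to date €1399. Plan pays €1018 − €203.60 = €814.40.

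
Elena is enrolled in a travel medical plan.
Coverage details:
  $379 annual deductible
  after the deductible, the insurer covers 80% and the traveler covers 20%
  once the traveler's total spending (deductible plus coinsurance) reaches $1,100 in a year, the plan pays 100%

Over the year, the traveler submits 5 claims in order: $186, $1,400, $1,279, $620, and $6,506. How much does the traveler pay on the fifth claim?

Claim 1 — $186: entire amount goes to the deductible. Traveler owes $186 (running OOP $186).
Claim 2 — $1,400: deductible takes $193, $1,207 remains; coinsurance $1,207 × 20% = $241.40. Traveler owes $434.40 (running OOP $620.40).
Claim 3 — $1,279: 20% coinsurance on $1,279 = $255.80. Traveler pays $255.80; OOP now $876.20.
Claim 4 — $620: 20% coinsurance on $620 = $124. Traveler owes $124 (running OOP $1,000.20).
Claim 5 — $6,506: deductible already satisfied, so traveler's share is 20% × $6,506 = $1,301.20. That would push OOP to $2,301.40, over the $1,100 cap, so traveler pays $1,100 − $1,000.20 = $99.80.

$99.80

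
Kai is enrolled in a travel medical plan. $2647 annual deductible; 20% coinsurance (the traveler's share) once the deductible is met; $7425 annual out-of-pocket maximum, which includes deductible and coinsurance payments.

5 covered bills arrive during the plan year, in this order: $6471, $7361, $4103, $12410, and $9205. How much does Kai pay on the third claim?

$820.60

#1 ($6471): $2647 finishes the deductible; $3824 goes to coinsurance; traveler's 20% is $764.80. Cost to traveler: $3411.80. OOP to date $3411.80.
#2 ($7361): deductible already satisfied, so traveler's share is 20% × $7361 = $1472.20. Traveler pays $1472.20; OOP now $4884.
#3 ($4103): deductible already satisfied, so traveler's share is 20% × $4103 = $820.60. Traveler owes $820.60 (running OOP $5704.60).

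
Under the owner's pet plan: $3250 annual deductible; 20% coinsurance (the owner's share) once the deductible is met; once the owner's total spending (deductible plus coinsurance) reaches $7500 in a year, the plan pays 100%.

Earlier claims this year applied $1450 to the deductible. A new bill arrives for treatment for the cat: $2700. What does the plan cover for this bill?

Deductible still to meet: $3250 − $1450 = $1800.
That leaves $2700 − $1800 = $900 for coinsurance.
Coinsurance: $900 × 20% = $180.
Owner responsibility before any cap: $1800 + $180 = $1980.
Year-to-date out-of-pocket becomes $1450 + $1980 = $3430, still under the $7500 maximum, so no cap applies.
Insurer pays the balance: $2700 − $1980 = $720.

$720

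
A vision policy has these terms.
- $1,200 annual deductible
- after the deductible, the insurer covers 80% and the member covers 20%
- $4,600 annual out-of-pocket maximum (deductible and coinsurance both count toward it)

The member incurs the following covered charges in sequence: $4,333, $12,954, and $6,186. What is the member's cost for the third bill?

$182.60

Bill 1, $4,333: deductible takes $1,200, $3,133 remains; coinsurance $3,133 × 20% = $626.60. Cost to member: $1,826.60. OOP to date $1,826.60.
Bill 2, $12,954: 20% coinsurance on $12,954 = $2,590.80. Cost to member: $2,590.80. OOP to date $4,417.40.
Bill 3, $6,186: deductible met; 20% of $6,186 = $1,237.20. OOP would hit $5,654.60 > $4,600, so the cap limits the member to $4,600 − $4,417.40 = $182.60.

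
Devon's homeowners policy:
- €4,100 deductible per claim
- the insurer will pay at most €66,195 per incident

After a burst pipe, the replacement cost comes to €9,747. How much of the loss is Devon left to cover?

€4,100

Subtract the deductible: €9,747 − €4,100 = €5,647.
€5,647 ≤ €66,195, so the limit doesn't bind; insurer pays €5,647.
The homeowner bears the rest of the original loss: €9,747 − €5,647 = €4,100.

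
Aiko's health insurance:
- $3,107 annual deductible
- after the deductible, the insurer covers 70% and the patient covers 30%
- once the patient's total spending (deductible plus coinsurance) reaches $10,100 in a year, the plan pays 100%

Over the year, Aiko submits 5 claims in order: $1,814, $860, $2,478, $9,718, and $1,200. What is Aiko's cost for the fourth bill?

$2,915.40

Claim 1 ($1,814): fully absorbed by the deductible. Cost to patient: $1,814. OOP to date $1,814.
Claim 2 ($860): fully absorbed by the deductible. Cost to patient: $860. OOP to date $2,674.
Claim 3 ($2,478): $433 finishes the deductible; $2,045 goes to coinsurance; patient's 30% is $613.50. Patient pays $1,046.50; OOP now $3,720.50.
Claim 4 ($9,718): deductible met; 30% of $9,718 = $2,915.40. Cost to patient: $2,915.40. OOP to date $6,635.90.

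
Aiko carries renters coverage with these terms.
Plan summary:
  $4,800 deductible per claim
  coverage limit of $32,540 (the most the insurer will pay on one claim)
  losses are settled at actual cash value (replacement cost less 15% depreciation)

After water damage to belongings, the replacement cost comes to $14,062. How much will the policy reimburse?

Depreciate 15%: the covered value is $14,062 × 0.85 = $11,952.70.
Subtract the deductible: $11,952.70 − $4,800 = $7,152.70.
$7,152.70 ≤ $32,540, so the limit doesn't bind; insurer pays $7,152.70.

$7,152.70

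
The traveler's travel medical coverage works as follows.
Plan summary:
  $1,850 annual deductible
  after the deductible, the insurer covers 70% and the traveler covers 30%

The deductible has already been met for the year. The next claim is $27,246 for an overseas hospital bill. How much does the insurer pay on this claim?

$19,072.20

The deductible is already satisfied, so the full bill goes to coinsurance.
Coinsurance: $27,246 × 30% = $8,173.80.
The insurer covers the remainder: $27,246 − $8,173.80 = $19,072.20.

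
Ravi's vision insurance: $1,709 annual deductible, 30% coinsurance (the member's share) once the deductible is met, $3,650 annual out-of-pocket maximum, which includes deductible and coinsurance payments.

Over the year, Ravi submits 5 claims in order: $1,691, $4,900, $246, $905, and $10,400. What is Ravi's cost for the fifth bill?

Claim 1 ($1,691): entire amount goes to the deductible. Cost to member: $1,691. OOP to date $1,691.
Claim 2 ($4,900): deductible takes $18, $4,882 remains; member's 30% is $1,464.60. Cost to member: $1,482.60. OOP to date $3,173.60.
Claim 3 ($246): deductible met; 30% of $246 = $73.80. Member pays $73.80; OOP now $3,247.40.
Claim 4 ($905): deductible already satisfied, so member's share is 30% × $905 = $271.50. Member owes $271.50 (running OOP $3,518.90).
Claim 5 ($10,400): deductible met; 30% of $10,400 = $3,120. Adding that to $3,518.90 gives $6,638.90, past the $3,650 cap; member pays only $3,650 − $3,518.90 = $131.10.

$131.10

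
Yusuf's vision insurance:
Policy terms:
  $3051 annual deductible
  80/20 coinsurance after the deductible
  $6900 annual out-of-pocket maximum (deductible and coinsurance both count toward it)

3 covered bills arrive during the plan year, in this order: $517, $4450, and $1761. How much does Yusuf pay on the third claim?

$352.20

Claim 1 — $517: all of it applies to the deductible. Cost to member: $517. OOP to date $517.
Claim 2 — $4450: $2534 finishes the deductible; $1916 goes to coinsurance; 20% of $1916 = $383.20. Member owes $2917.20 (running OOP $3434.20).
Claim 3 — $1761: deductible met; 20% of $1761 = $352.20. Member pays $352.20; OOP now $3786.40.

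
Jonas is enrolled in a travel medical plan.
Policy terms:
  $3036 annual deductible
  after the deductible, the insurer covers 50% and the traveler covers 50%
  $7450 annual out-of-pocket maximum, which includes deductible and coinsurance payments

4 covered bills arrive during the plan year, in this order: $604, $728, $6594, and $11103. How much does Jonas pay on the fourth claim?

#1 ($604): all of it applies to the deductible. Traveler owes $604 (running OOP $604).
#2 ($728): fully absorbed by the deductible. Traveler owes $728 (running OOP $1332).
#3 ($6594): $1704 finishes the deductible; $4890 goes to coinsurance; coinsurance $4890 × 50% = $2445. Traveler pays $4149; OOP now $5481.
#4 ($11103): deductible met; 50% of $11103 = $5551.50. Adding that to $5481 gives $11032.50, past the $7450 cap; traveler pays only $7450 − $5481 = $1969.

$1969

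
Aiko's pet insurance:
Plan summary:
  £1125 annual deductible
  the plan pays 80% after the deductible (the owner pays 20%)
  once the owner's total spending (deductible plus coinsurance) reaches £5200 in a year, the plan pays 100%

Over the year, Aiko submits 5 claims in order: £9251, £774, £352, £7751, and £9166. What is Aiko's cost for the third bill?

£70.40

Bill 1, £9251: £1125 finishes the deductible; £8126 goes to coinsurance; 20% of £8126 = £1625.20. Owner pays £2750.20; OOP now £2750.20.
Bill 2, £774: deductible already satisfied, so owner's share is 20% × £774 = £154.80. Owner owes £154.80 (running OOP £2905).
Bill 3, £352: deductible met; 20% of £352 = £70.40. Cost to owner: £70.40. OOP to date £2975.40.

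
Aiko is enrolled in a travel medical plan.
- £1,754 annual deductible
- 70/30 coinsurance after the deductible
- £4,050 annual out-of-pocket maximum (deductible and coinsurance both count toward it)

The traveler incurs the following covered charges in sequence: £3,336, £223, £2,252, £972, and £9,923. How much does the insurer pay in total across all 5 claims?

£12,656

Claim 1 (£3,336): deductible takes £1,754, £1,582 remains; traveler's 30% is £474.60. Traveler owes £2,228.60 (running OOP £2,228.60). Plan pays £3,336 − £2,228.60 = £1,107.40.
Claim 2 (£223): deductible already satisfied, so traveler's share is 30% × £223 = £66.90. Cost to traveler: £66.90. OOP to date £2,295.50. Insurer: £223 − £66.90 = £156.10.
Claim 3 (£2,252): 30% coinsurance on £2,252 = £675.60. Traveler owes £675.60 (running OOP £2,971.10). Insurer: £2,252 − £675.60 = £1,576.40.
Claim 4 (£972): deductible already satisfied, so traveler's share is 30% × £972 = £291.60. Traveler owes £291.60 (running OOP £3,262.70). Insurer: £972 − £291.60 = £680.40.
Claim 5 (£9,923): deductible met; 30% of £9,923 = £2,976.90. Adding that to £3,262.70 gives £6,239.60, past the £4,050 cap; traveler pays only £4,050 − £3,262.70 = £787.30. Insurer: £9,923 − £787.30 = £9,135.70.
Insurer total: £1,107.40 + £156.10 + £1,576.40 + £680.40 + £9,135.70 = £12,656.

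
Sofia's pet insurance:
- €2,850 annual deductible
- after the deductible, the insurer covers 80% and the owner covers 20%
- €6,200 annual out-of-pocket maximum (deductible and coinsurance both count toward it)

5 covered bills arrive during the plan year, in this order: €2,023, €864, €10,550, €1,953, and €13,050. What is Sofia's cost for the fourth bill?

Claim 1 (€2,023): fully absorbed by the deductible. Cost to owner: €2,023. OOP to date €2,023.
Claim 2 (€864): €827 to deductible, leaving €37; 20% of €37 = €7.40. Cost to owner: €834.40. OOP to date €2,857.40.
Claim 3 (€10,550): deductible already satisfied, so owner's share is 20% × €10,550 = €2,110. Owner pays €2,110; OOP now €4,967.40.
Claim 4 (€1,953): deductible already satisfied, so owner's share is 20% × €1,953 = €390.60. Owner pays €390.60; OOP now €5,358.

€390.60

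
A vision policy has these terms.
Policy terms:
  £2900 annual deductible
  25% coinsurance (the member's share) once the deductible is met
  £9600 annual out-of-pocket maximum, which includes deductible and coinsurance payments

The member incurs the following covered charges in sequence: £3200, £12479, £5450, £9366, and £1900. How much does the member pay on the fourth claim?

Claim 1 — £3200: £2900 to deductible, leaving £300; 25% of £300 = £75. Member pays £2975; OOP now £2975.
Claim 2 — £12479: deductible already satisfied, so member's share is 25% × £12479 = £3119.75. Cost to member: £3119.75. OOP to date £6094.75.
Claim 3 — £5450: deductible met; 25% of £5450 = £1362.50. Member pays £1362.50; OOP now £7457.25.
Claim 4 — £9366: deductible already satisfied, so member's share is 25% × £9366 = £2341.50. Adding that to £7457.25 gives £9798.75, past the £9600 cap; member pays only £9600 − £7457.25 = £2142.75.

£2142.75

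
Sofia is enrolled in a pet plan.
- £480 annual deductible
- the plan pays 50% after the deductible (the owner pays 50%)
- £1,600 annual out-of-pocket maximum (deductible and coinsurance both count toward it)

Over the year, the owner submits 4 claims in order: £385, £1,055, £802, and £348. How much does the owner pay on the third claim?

Claim 1 (£385): all of it applies to the deductible. Owner pays £385; OOP now £385.
Claim 2 (£1,055): deductible takes £95, £960 remains; owner's 50% is £480. Owner owes £575 (running OOP £960).
Claim 3 (£802): 50% coinsurance on £802 = £401. Owner owes £401 (running OOP £1,361).

£401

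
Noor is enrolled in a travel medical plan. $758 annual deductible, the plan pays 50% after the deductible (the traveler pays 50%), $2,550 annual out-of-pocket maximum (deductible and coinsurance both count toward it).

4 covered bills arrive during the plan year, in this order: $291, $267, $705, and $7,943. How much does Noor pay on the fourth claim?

$1,539.50

#1 ($291): all of it applies to the deductible. Traveler pays $291; OOP now $291.
#2 ($267): fully absorbed by the deductible. Traveler pays $267; OOP now $558.
#3 ($705): deductible takes $200, $505 remains; traveler's 50% is $252.50. Cost to traveler: $452.50. OOP to date $1,010.50.
#4 ($7,943): deductible already satisfied, so traveler's share is 50% × $7,943 = $3,971.50. That would push OOP to $4,982, over the $2,550 cap, so traveler pays $2,550 − $1,010.50 = $1,539.50.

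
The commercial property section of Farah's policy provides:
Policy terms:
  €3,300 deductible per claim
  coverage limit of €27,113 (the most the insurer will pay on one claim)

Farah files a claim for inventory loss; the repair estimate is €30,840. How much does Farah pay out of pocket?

After the deductible, €30,840 − €3,300 = €27,540 remains.
Since €27,540 > €27,113, the payout is capped at €27,113.
The business bears the rest of the original loss: €30,840 − €27,113 = €3,727.

€3,727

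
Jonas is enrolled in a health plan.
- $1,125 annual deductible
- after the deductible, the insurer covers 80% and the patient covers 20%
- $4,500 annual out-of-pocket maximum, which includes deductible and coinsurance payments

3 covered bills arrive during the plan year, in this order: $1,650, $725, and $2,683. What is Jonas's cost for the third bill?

Claim 1 ($1,650): $1,125 to deductible, leaving $525; patient's 20% is $105. Patient pays $1,230; OOP now $1,230.
Claim 2 ($725): deductible met; 20% of $725 = $145. Patient pays $145; OOP now $1,375.
Claim 3 ($2,683): deductible already satisfied, so patient's share is 20% × $2,683 = $536.60. Cost to patient: $536.60. OOP to date $1,911.60.

$536.60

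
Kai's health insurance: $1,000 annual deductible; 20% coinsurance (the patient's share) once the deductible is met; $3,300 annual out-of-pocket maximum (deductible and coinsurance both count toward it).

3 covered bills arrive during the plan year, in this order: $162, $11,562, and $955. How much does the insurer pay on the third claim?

Claim 1 ($162): entire amount goes to the deductible. Patient owes $162 (running OOP $162). Insurer: $162 − $162 = $0.
Claim 2 ($11,562): deductible takes $838, $10,724 remains; coinsurance $10,724 × 20% = $2,144.80. Cost to patient: $2,982.80. OOP to date $3,144.80. Plan pays $11,562 − $2,982.80 = $8,579.20.
Claim 3 ($955): deductible already satisfied, so patient's share is 20% × $955 = $191. Adding that to $3,144.80 gives $3,335.80, past the $3,300 cap; patient pays only $3,300 − $3,144.80 = $155.20. Insurer: $955 − $155.20 = $799.80.

$799.80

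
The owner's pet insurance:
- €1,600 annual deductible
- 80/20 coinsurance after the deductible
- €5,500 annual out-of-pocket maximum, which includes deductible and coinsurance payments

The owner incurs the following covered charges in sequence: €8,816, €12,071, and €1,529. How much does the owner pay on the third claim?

€42.60

#1 (€8,816): deductible takes €1,600, €7,216 remains; owner's 20% is €1,443.20. Cost to owner: €3,043.20. OOP to date €3,043.20.
#2 (€12,071): deductible already satisfied, so owner's share is 20% × €12,071 = €2,414.20. Owner pays €2,414.20; OOP now €5,457.40.
#3 (€1,529): deductible met; 20% of €1,529 = €305.80. OOP would hit €5,763.20 > €5,500, so the cap limits the owner to €5,500 − €5,457.40 = €42.60.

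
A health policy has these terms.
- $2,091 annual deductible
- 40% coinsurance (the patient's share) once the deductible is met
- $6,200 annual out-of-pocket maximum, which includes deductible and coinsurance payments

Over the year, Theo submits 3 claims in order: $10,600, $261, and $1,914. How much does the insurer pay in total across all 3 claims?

$6,575

#1 ($10,600): deductible takes $2,091, $8,509 remains; 40% of $8,509 = $3,403.60. Patient owes $5,494.60 (running OOP $5,494.60). Plan pays $10,600 − $5,494.60 = $5,105.40.
#2 ($261): 40% coinsurance on $261 = $104.40. Cost to patient: $104.40. OOP to date $5,599. Plan pays $261 − $104.40 = $156.60.
#3 ($1,914): 40% coinsurance on $1,914 = $765.60. That would push OOP to $6,364.60, over the $6,200 cap, so patient pays $6,200 − $5,599 = $601. Insurer: $1,914 − $601 = $1,313.
Insurer total = bills − patient's total = $12,775 − $6,200 = $6,575.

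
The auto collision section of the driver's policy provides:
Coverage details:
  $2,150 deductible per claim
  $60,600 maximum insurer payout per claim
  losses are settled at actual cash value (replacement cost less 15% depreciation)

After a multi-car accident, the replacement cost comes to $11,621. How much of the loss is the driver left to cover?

$3,893.15

At 15% depreciation, ACV = $11,621 − $1,743.15 = $9,877.85.
Less the $2,150 deductible: $9,877.85 − $2,150 = $7,727.85.
$7,727.85 is within the $60,600 limit, so the insurer pays $7,727.85.
Out of pocket: $11,621 − $7,727.85 = $3,893.15.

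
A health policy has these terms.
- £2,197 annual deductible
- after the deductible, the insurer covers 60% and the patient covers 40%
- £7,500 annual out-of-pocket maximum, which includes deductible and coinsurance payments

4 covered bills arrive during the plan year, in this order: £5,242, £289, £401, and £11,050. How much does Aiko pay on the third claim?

Claim 1 — £5,242: £2,197 to deductible, leaving £3,045; 40% of £3,045 = £1,218. Patient owes £3,415 (running OOP £3,415).
Claim 2 — £289: deductible already satisfied, so patient's share is 40% × £289 = £115.60. Patient owes £115.60 (running OOP £3,530.60).
Claim 3 — £401: deductible met; 40% of £401 = £160.40. Patient pays £160.40; OOP now £3,691.

£160.40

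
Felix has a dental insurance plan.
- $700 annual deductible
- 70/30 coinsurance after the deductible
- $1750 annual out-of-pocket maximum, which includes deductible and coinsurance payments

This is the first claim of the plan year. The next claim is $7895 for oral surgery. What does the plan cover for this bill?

Nothing has been paid toward the $700 deductible, so the first $700 of this charge is applied there.
After the $700 deductible portion, $7895 − $700 = $7195 is subject to coinsurance.
30% of $7195 = $2158.50 falls to the patient.
So the patient owes $700 + $2158.50 = $2858.50 before any cap.
Adding $2858.50 to the $0 already spent would give $2858.50, which exceeds the $1750 cap; the patient pays just $1750 − $0 = $1750.
The plan picks up $7895 − $1750 = $6145.

$6145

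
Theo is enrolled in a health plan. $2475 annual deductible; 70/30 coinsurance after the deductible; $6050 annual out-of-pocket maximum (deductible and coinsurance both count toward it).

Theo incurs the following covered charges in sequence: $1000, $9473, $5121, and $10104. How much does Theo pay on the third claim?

Bill 1, $1000: all of it applies to the deductible. Patient owes $1000 (running OOP $1000).
Bill 2, $9473: $1475 to deductible, leaving $7998; 30% of $7998 = $2399.40. Cost to patient: $3874.40. OOP to date $4874.40.
Bill 3, $5121: 30% coinsurance on $5121 = $1536.30. That would push OOP to $6410.70, over the $6050 cap, so patient pays $6050 − $4874.40 = $1175.60.

$1175.60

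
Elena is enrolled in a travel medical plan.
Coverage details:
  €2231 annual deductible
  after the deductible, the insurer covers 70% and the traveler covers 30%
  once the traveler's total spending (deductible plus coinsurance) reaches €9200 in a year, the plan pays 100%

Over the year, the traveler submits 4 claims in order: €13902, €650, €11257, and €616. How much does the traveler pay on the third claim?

Claim 1 — €13902: €2231 finishes the deductible; €11671 goes to coinsurance; 30% of €11671 = €3501.30. Traveler owes €5732.30 (running OOP €5732.30).
Claim 2 — €650: deductible already satisfied, so traveler's share is 30% × €650 = €195. Cost to traveler: €195. OOP to date €5927.30.
Claim 3 — €11257: deductible met; 30% of €11257 = €3377.10. Adding that to €5927.30 gives €9304.40, past the €9200 cap; traveler pays only €9200 − €5927.30 = €3272.70.

€3272.70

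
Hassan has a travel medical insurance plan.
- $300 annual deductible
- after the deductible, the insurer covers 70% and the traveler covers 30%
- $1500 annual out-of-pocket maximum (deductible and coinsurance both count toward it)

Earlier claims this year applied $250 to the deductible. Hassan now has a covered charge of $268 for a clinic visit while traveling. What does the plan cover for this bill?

$152.60

$250 of the $300 deductible is already met, leaving $50.
After the $50 deductible portion, $268 − $50 = $218 is subject to coinsurance.
30% of $218 = $65.40 falls to the traveler.
That puts the traveler's cost at $50 + $65.40 = $115.40 before any cap.
Total out-of-pocket so far would be $250 + $115.40 = $365.40, below the $1500 cap — no reduction.
Insurer pays the balance: $268 − $115.40 = $152.60.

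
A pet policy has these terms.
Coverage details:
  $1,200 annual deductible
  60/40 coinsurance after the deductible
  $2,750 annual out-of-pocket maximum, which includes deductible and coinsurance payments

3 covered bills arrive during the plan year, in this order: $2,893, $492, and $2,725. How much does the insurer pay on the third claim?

#1 ($2,893): $1,200 finishes the deductible; $1,693 goes to coinsurance; 40% of $1,693 = $677.20. Owner owes $1,877.20 (running OOP $1,877.20). Plan pays $2,893 − $1,877.20 = $1,015.80.
#2 ($492): 40% coinsurance on $492 = $196.80. Owner pays $196.80; OOP now $2,074. Insurer: $492 − $196.80 = $295.20.
#3 ($2,725): deductible already satisfied, so owner's share is 40% × $2,725 = $1,090. OOP would hit $3,164 > $2,750, so the cap limits the owner to $2,750 − $2,074 = $676. Plan pays $2,725 − $676 = $2,049.

$2,049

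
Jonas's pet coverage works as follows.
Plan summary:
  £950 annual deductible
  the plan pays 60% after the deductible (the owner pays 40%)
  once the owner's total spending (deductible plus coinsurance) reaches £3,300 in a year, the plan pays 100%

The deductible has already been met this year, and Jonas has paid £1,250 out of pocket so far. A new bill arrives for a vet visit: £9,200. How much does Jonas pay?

£2,050

The deductible is already satisfied, so the full bill goes to coinsurance.
Coinsurance: £9,200 × 40% = £3,680.
Year-to-date out-of-pocket would reach £1,250 + £3,680 = £4,930, above the £3,300 maximum, so the owner pays only £3,300 − £1,250 = £2,050.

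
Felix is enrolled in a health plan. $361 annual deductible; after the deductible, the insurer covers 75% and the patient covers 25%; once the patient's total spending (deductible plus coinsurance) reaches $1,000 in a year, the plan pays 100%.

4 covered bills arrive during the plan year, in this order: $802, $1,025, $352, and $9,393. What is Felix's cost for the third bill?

Bill 1, $802: deductible takes $361, $441 remains; 25% of $441 = $110.25. Cost to patient: $471.25. OOP to date $471.25.
Bill 2, $1,025: deductible already satisfied, so patient's share is 25% × $1,025 = $256.25. Patient owes $256.25 (running OOP $727.50).
Bill 3, $352: deductible met; 25% of $352 = $88. Patient owes $88 (running OOP $815.50).

$88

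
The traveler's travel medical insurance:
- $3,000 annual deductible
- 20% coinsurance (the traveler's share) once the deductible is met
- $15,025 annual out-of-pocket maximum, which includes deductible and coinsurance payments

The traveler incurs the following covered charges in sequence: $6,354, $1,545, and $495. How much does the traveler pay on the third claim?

#1 ($6,354): $3,000 to deductible, leaving $3,354; traveler's 20% is $670.80. Traveler pays $3,670.80; OOP now $3,670.80.
#2 ($1,545): 20% coinsurance on $1,545 = $309. Traveler pays $309; OOP now $3,979.80.
#3 ($495): deductible met; 20% of $495 = $99. Traveler owes $99 (running OOP $4,078.80).

$99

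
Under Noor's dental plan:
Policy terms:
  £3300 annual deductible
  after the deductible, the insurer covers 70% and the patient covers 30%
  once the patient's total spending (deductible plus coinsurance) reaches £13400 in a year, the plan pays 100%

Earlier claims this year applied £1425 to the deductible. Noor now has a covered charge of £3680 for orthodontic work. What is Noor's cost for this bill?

Remaining deductible: £3300 − £1425 = £1875.
That leaves £3680 − £1875 = £1805 for coinsurance.
Coinsurance: £1805 × 30% = £541.50.
Patient responsibility before any cap: £1875 + £541.50 = £2416.50.
Cumulative spending £1425 + £2416.50 = £3841.50 stays under the £13400 maximum.

£2416.50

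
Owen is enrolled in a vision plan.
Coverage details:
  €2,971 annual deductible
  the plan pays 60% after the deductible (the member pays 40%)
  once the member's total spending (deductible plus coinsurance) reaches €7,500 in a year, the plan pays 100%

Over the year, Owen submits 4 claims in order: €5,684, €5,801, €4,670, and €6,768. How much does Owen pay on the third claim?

Claim 1 — €5,684: deductible takes €2,971, €2,713 remains; 40% of €2,713 = €1,085.20. Member pays €4,056.20; OOP now €4,056.20.
Claim 2 — €5,801: deductible met; 40% of €5,801 = €2,320.40. Cost to member: €2,320.40. OOP to date €6,376.60.
Claim 3 — €4,670: deductible already satisfied, so member's share is 40% × €4,670 = €1,868. OOP would hit €8,244.60 > €7,500, so the cap limits the member to €7,500 − €6,376.60 = €1,123.40.

€1,123.40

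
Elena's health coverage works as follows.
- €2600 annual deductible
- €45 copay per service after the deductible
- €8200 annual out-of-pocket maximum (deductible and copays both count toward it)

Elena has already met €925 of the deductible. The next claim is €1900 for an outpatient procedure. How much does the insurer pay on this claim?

Deductible still to meet: €2600 − €925 = €1675.
The remaining €225 (= €1900 − €1675) moves to the copay.
Copay on this service: €45.
Patient responsibility before any cap: €1675 + €45 = €1720.
Cumulative spending €925 + €1720 = €2645 stays under the €8200 maximum.
The insurer covers the remainder: €1900 − €1720 = €180.

€180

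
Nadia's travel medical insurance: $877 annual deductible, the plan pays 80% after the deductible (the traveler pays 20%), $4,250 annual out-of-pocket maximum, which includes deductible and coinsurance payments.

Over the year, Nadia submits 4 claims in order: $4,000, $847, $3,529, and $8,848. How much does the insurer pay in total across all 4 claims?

#1 ($4,000): $877 finishes the deductible; $3,123 goes to coinsurance; 20% of $3,123 = $624.60. Traveler pays $1,501.60; OOP now $1,501.60. Insurer: $4,000 − $1,501.60 = $2,498.40.
#2 ($847): deductible met; 20% of $847 = $169.40. Traveler owes $169.40 (running OOP $1,671). Plan pays $847 − $169.40 = $677.60.
#3 ($3,529): deductible already satisfied, so traveler's share is 20% × $3,529 = $705.80. Traveler owes $705.80 (running OOP $2,376.80). Insurer: $3,529 − $705.80 = $2,823.20.
#4 ($8,848): deductible already satisfied, so traveler's share is 20% × $8,848 = $1,769.60. Cost to traveler: $1,769.60. OOP to date $4,146.40. Insurer: $8,848 − $1,769.60 = $7,078.40.
Insurer total = bills − traveler's total = $17,224 − $4,146.40 = $13,077.60.

$13,077.60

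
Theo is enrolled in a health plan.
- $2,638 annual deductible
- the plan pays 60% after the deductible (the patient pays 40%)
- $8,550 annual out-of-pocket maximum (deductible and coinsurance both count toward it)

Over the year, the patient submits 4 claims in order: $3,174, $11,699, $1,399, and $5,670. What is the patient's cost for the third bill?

$559.60

Claim 1 ($3,174): $2,638 finishes the deductible; $536 goes to coinsurance; patient's 40% is $214.40. Patient pays $2,852.40; OOP now $2,852.40.
Claim 2 ($11,699): deductible met; 40% of $11,699 = $4,679.60. Patient pays $4,679.60; OOP now $7,532.
Claim 3 ($1,399): deductible already satisfied, so patient's share is 40% × $1,399 = $559.60. Patient pays $559.60; OOP now $8,091.60.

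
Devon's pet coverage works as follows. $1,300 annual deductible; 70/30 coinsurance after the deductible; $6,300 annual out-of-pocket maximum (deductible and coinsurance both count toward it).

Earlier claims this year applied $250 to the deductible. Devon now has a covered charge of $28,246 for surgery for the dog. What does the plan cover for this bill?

Remaining deductible: $1,300 − $250 = $1,050.
The remaining $27,196 (= $28,246 − $1,050) moves to coinsurance.
Coinsurance: $27,196 × 30% = $8,158.80.
So the owner owes $1,050 + $8,158.80 = $9,208.80 before any cap.
Year-to-date out-of-pocket would reach $250 + $9,208.80 = $9,458.80, above the $6,300 maximum, so the owner pays only $6,300 − $250 = $6,050.
The insurer covers the remainder: $28,246 − $6,050 = $22,196.

$22,196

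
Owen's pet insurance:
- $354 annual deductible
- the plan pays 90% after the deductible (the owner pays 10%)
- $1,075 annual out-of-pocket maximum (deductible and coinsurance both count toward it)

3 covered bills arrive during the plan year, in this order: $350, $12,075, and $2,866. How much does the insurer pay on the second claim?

$11,350

Claim 1 — $350: entire amount goes to the deductible. Cost to owner: $350. OOP to date $350. Insurer: $350 − $350 = $0.
Claim 2 — $12,075: $4 to deductible, leaving $12,071; 10% of $12,071 = $1,207.10. Together that's $4 + $1,207.10 = $1,211.10. Adding that to $350 gives $1,561.10, past the $1,075 cap; owner pays only $1,075 − $350 = $725. Plan pays $12,075 − $725 = $11,350.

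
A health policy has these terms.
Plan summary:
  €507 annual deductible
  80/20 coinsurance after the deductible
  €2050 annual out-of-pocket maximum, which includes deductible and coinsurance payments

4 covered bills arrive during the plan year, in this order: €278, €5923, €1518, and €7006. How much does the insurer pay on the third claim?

Claim 1 — €278: entire amount goes to the deductible. Cost to patient: €278. OOP to date €278. Insurer: €278 − €278 = €0.
Claim 2 — €5923: deductible takes €229, €5694 remains; coinsurance €5694 × 20% = €1138.80. Patient owes €1367.80 (running OOP €1645.80). Insurer: €5923 − €1367.80 = €4555.20.
Claim 3 — €1518: 20% coinsurance on €1518 = €303.60. Cost to patient: €303.60. OOP to date €1949.40. Insurer: €1518 − €303.60 = €1214.40.

€1214.40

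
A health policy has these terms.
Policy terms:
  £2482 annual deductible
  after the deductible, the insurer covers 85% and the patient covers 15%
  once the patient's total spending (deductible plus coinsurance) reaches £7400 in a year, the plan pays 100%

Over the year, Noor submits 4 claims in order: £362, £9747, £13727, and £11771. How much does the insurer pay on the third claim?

£11667.95

Bill 1, £362: entire amount goes to the deductible. Patient owes £362 (running OOP £362). Plan pays £362 − £362 = £0.
Bill 2, £9747: deductible takes £2120, £7627 remains; patient's 15% is £1144.05. Cost to patient: £3264.05. OOP to date £3626.05. Insurer: £9747 − £3264.05 = £6482.95.
Bill 3, £13727: deductible met; 15% of £13727 = £2059.05. Patient pays £2059.05; OOP now £5685.10. Plan pays £13727 − £2059.05 = £11667.95.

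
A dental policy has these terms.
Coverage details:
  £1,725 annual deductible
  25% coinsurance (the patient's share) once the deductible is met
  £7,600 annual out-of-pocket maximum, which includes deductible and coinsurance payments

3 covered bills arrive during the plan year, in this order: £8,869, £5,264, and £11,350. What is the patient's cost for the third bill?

£2,773

Claim 1 — £8,869: £1,725 to deductible, leaving £7,144; patient's 25% is £1,786. Patient pays £3,511; OOP now £3,511.
Claim 2 — £5,264: deductible met; 25% of £5,264 = £1,316. Patient pays £1,316; OOP now £4,827.
Claim 3 — £11,350: deductible already satisfied, so patient's share is 25% × £11,350 = £2,837.50. OOP would hit £7,664.50 > £7,600, so the cap limits the patient to £7,600 − £4,827 = £2,773.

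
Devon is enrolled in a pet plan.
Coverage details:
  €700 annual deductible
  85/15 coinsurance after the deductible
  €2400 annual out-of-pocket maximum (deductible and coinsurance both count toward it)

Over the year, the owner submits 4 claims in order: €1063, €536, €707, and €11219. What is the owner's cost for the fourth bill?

€1459.10

Claim 1 — €1063: €700 finishes the deductible; €363 goes to coinsurance; coinsurance €363 × 15% = €54.45. Cost to owner: €754.45. OOP to date €754.45.
Claim 2 — €536: 15% coinsurance on €536 = €80.40. Owner pays €80.40; OOP now €834.85.
Claim 3 — €707: deductible met; 15% of €707 = €106.05. Cost to owner: €106.05. OOP to date €940.90.
Claim 4 — €11219: deductible met; 15% of €11219 = €1682.85. OOP would hit €2623.75 > €2400, so the cap limits the owner to €2400 − €940.90 = €1459.10.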